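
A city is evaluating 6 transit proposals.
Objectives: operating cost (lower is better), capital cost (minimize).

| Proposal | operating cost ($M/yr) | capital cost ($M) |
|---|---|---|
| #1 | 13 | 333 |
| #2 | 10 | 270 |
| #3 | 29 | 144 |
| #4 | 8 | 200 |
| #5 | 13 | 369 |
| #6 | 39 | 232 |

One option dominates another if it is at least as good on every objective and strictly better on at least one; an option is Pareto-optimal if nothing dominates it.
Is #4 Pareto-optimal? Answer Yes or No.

Yes

#1: worse on operating cost (13 vs 8).
#2: worse on operating cost (10 vs 8).
#3: worse on operating cost (29 vs 8).
#5: worse on operating cost (13 vs 8).
#6: worse on operating cost (39 vs 8).
No option is at least as good as #4 on every objective and strictly better on one.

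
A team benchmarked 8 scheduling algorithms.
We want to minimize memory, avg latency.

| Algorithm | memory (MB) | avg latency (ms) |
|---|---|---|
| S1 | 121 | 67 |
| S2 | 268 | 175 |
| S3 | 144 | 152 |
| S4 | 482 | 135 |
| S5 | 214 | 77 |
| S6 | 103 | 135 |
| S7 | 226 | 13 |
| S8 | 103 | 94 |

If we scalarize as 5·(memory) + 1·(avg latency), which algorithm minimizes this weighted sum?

S1: 5·121 + 1·67 = 672
S2: 5·268 + 1·175 = 1515
S3: 5·144 + 1·152 = 872
S4: 5·482 + 1·135 = 2545
S5: 5·214 + 1·77 = 1147
S6: 5·103 + 1·135 = 650
S7: 5·226 + 1·13 = 1143
S8: 5·103 + 1·94 = 609
Lowest: S8 at 609.

S8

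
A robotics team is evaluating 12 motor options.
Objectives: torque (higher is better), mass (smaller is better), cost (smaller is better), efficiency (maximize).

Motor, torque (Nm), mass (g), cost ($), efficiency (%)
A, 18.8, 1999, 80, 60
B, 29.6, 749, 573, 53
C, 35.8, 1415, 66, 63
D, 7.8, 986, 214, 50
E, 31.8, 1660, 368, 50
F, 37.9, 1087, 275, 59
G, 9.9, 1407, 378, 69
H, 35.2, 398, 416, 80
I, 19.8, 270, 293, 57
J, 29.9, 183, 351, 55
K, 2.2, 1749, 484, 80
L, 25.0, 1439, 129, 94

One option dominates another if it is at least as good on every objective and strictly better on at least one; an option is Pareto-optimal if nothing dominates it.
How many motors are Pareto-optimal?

A: dominated by C (torque 35.8≥18.8, mass 1415≤1999, cost 66≤80, efficiency 63≥60).
B: dominated by H (torque 35.2≥29.6, mass 398≤749, cost 416≤573, efficiency 80≥53).
C: not dominated (best cost).
D: not dominated.
E: dominated by C (torque 35.8≥31.8, mass 1415≤1660, cost 66≤368, efficiency 63≥50).
F: not dominated (best torque).
G: not dominated.
H: not dominated.
I: not dominated.
J: not dominated (best mass).
K: dominated by H (torque 35.2≥2.2, mass 398≤1749, cost 416≤484, efficiency 80≥80).
L: not dominated (best efficiency).
Pareto-optimal: C, D, F, G, H, I, J, L → 8.

8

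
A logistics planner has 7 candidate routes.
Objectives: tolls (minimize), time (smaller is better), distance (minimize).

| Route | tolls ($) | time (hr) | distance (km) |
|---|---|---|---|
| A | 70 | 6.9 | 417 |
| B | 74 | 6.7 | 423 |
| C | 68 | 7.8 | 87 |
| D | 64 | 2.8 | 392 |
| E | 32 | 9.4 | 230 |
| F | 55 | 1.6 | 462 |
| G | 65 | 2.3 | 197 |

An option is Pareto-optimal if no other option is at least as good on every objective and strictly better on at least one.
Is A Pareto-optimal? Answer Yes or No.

D vs A: tolls 64≤70, time 2.8≤6.9, distance 392≤417 — D is at least as good on every objective and strictly better on at least one, so D dominates A.

No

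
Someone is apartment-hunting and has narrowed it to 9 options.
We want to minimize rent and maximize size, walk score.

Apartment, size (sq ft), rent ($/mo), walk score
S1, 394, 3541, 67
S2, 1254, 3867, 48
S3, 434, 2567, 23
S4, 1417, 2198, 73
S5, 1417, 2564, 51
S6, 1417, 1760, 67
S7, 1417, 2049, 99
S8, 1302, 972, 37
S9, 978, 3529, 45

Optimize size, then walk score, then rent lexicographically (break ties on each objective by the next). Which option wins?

S7

First maximize size: best is 1417, kept {S4, S5, S6, S7}.
Then maximize walk score: best is 99, kept {S7}.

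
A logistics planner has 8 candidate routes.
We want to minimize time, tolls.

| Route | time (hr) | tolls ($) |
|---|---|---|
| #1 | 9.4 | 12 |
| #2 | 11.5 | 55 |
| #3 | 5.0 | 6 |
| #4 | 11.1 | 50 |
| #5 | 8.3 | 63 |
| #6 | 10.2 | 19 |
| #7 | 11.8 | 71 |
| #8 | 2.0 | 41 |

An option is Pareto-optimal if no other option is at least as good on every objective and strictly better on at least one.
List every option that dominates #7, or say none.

#1, #2, #3, #4, #5, #6, #8

#1: time 9.4≤11.8, tolls 12≤71 — dominates #7.
#2: time 11.5≤11.8, tolls 55≤71 — dominates #7.
#3: time 5.0≤11.8, tolls 6≤71 — dominates #7.
#4: time 11.1≤11.8, tolls 50≤71 — dominates #7.
#5: time 8.3≤11.8, tolls 63≤71 — dominates #7.
#6: time 10.2≤11.8, tolls 19≤71 — dominates #7.
#8: time 2.0≤11.8, tolls 41≤71 — dominates #7.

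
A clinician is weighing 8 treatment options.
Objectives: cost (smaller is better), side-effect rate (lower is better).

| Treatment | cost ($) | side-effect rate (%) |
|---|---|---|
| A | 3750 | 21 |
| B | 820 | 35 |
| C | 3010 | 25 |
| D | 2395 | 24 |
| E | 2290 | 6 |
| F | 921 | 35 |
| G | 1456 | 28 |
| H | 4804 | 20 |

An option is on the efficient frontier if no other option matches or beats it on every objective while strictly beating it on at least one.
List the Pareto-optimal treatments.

A: dominated by E (cost 2290≤3750, side-effect rate 6≤21).
B: not dominated (best cost).
C: dominated by D (cost 2395≤3010, side-effect rate 24≤25).
D: dominated by E (cost 2290≤2395, side-effect rate 6≤24).
E: not dominated (best side-effect rate).
F: dominated by B (cost 820≤921, side-effect rate 35≤35).
G: not dominated.
H: dominated by E (cost 2290≤4804, side-effect rate 6≤20).

B, E, G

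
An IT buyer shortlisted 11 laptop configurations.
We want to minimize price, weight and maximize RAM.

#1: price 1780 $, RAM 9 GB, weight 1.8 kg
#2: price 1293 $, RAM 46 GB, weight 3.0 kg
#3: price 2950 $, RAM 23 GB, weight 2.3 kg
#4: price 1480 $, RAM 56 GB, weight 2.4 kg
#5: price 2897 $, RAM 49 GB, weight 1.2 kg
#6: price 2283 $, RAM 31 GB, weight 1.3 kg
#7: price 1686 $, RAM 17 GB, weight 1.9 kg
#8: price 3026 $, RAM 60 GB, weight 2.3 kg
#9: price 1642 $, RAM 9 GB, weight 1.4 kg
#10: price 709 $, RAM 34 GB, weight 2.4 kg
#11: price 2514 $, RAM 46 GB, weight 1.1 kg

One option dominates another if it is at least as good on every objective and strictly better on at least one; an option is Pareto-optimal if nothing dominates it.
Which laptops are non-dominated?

#1: dominated by #9 (price 1642≤1780, RAM 9≥9, weight 1.4≤1.8).
#2: not dominated.
#3: dominated by #5 (price 2897≤2950, RAM 49≥23, weight 1.2≤2.3).
#4: not dominated.
#5: not dominated.
#6: not dominated.
#7: not dominated.
#8: not dominated (best RAM).
#9: not dominated.
#10: not dominated (best price).
#11: not dominated (best weight).

#2, #4, #5, #6, #7, #8, #9, #10, #11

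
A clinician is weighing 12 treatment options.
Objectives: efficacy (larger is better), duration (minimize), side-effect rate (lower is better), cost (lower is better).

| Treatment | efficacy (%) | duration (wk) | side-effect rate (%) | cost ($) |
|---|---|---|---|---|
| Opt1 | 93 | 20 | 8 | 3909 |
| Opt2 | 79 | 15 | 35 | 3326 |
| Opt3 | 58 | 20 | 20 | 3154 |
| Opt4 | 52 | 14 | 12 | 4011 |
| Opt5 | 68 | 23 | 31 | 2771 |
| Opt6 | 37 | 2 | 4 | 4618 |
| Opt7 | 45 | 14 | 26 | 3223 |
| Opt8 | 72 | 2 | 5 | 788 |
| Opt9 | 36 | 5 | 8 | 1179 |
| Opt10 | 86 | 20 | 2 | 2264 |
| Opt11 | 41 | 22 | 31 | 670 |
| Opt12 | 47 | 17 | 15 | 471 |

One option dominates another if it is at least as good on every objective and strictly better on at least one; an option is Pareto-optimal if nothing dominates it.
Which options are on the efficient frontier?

Opt1, Opt2, Opt6, Opt8, Opt10, Opt12

Opt1: not dominated (best efficacy).
Opt2: not dominated.
Opt3: dominated by Opt8 (efficacy 72≥58, duration 2≤20, side-effect rate 5≤20, cost 788≤3154).
Opt4: dominated by Opt8 (efficacy 72≥52, duration 2≤14, side-effect rate 5≤12, cost 788≤4011).
Opt5: dominated by Opt8 (efficacy 72≥68, duration 2≤23, side-effect rate 5≤31, cost 788≤2771).
Opt6: not dominated.
Opt7: dominated by Opt8 (efficacy 72≥45, duration 2≤14, side-effect rate 5≤26, cost 788≤3223).
Opt8: not dominated.
Opt9: dominated by Opt8 (efficacy 72≥36, duration 2≤5, side-effect rate 5≤8, cost 788≤1179).
Opt10: not dominated (best side-effect rate).
Opt11: dominated by Opt12 (efficacy 47≥41, duration 17≤22, side-effect rate 15≤31, cost 471≤670).
Opt12: not dominated (best cost).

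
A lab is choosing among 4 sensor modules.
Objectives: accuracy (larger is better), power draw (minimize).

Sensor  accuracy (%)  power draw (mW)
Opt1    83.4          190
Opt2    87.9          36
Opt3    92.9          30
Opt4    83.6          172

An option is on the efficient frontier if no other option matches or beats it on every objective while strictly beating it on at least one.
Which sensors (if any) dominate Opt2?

Opt3: accuracy 92.9≥87.9, power draw 30≤36 — dominates Opt2.
Others (Opt1, Opt4) are each worse than Opt2 on at least one objective.

Opt3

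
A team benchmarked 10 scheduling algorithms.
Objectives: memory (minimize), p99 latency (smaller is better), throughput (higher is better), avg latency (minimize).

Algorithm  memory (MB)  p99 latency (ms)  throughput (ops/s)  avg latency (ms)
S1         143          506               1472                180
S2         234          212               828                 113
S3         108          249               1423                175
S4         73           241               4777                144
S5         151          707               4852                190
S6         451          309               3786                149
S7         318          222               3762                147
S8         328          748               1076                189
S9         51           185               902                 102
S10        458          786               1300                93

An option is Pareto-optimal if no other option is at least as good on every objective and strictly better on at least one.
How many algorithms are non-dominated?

S1: dominated by S4 (memory 73≤143, p99 latency 241≤506, throughput 4777≥1472, avg latency 144≤180).
S2: dominated by S9 (memory 51≤234, p99 latency 185≤212, throughput 902≥828, avg latency 102≤113).
S3: dominated by S4 (memory 73≤108, p99 latency 241≤249, throughput 4777≥1423, avg latency 144≤175).
S4: not dominated.
S5: not dominated (best throughput).
S6: dominated by S4 (memory 73≤451, p99 latency 241≤309, throughput 4777≥3786, avg latency 144≤149).
S7: not dominated.
S8: dominated by S1 (memory 143≤328, p99 latency 506≤748, throughput 1472≥1076, avg latency 180≤189).
S9: not dominated (best memory).
S10: not dominated (best avg latency).
Pareto-optimal: S4, S5, S7, S9, S10 → 5.

5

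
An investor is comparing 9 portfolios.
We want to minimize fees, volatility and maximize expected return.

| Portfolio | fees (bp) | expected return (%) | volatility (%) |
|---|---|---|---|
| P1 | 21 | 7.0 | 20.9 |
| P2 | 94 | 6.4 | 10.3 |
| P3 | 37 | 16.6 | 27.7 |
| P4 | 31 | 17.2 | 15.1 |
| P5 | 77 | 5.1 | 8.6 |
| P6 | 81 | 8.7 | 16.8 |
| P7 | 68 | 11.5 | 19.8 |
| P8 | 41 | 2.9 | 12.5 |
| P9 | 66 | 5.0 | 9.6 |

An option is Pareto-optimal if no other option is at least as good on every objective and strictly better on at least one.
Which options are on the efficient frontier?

P1: not dominated (best fees).
P2: not dominated.
P3: dominated by P4 (fees 31≤37, expected return 17.2≥16.6, volatility 15.1≤27.7).
P4: not dominated (best expected return).
P5: not dominated (best volatility).
P6: dominated by P4 (fees 31≤81, expected return 17.2≥8.7, volatility 15.1≤16.8).
P7: dominated by P4 (fees 31≤68, expected return 17.2≥11.5, volatility 15.1≤19.8).
P8: not dominated.
P9: not dominated.

P1, P2, P4, P5, P8, P9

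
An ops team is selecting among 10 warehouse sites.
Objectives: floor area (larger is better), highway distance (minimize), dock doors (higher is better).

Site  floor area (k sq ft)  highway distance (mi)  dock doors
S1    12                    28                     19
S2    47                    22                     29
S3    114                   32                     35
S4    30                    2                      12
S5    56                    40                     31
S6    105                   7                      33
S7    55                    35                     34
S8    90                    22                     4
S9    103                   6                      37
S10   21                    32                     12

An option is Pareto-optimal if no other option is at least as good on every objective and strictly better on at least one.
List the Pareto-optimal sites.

S3, S4, S6, S9

S1: dominated by S2 (floor area 47≥12, highway distance 22≤28, dock doors 29≥19).
S2: dominated by S6 (floor area 105≥47, highway distance 7≤22, dock doors 33≥29).
S3: not dominated (best floor area).
S4: not dominated (best highway distance).
S5: dominated by S3 (floor area 114≥56, highway distance 32≤40, dock doors 35≥31).
S6: not dominated.
S7: dominated by S3 (floor area 114≥55, highway distance 32≤35, dock doors 35≥34).
S8: dominated by S6 (floor area 105≥90, highway distance 7≤22, dock doors 33≥4).
S9: not dominated (best dock doors).
S10: dominated by S2 (floor area 47≥21, highway distance 22≤32, dock doors 29≥12).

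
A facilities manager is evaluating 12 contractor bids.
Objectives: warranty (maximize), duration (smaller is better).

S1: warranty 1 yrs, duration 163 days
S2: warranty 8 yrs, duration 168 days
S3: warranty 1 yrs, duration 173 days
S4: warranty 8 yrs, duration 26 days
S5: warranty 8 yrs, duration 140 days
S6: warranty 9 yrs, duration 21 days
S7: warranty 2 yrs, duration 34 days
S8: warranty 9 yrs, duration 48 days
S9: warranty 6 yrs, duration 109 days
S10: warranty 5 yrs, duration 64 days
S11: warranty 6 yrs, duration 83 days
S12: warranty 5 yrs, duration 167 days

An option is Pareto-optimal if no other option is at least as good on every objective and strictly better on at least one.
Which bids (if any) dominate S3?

S1, S2, S4, S5, S6, S7, S8, S9, S10, S11, S12

S1: warranty 1≥1, duration 163≤173 — dominates S3.
S2: warranty 8≥1, duration 168≤173 — dominates S3.
S4: warranty 8≥1, duration 26≤173 — dominates S3.
S5: warranty 8≥1, duration 140≤173 — dominates S3.
S6: warranty 9≥1, duration 21≤173 — dominates S3.
S7: warranty 2≥1, duration 34≤173 — dominates S3.
S8: warranty 9≥1, duration 48≤173 — dominates S3.
S9: warranty 6≥1, duration 109≤173 — dominates S3.
S10: warranty 5≥1, duration 64≤173 — dominates S3.
S11: warranty 6≥1, duration 83≤173 — dominates S3.
S12: warranty 5≥1, duration 167≤173 — dominates S3.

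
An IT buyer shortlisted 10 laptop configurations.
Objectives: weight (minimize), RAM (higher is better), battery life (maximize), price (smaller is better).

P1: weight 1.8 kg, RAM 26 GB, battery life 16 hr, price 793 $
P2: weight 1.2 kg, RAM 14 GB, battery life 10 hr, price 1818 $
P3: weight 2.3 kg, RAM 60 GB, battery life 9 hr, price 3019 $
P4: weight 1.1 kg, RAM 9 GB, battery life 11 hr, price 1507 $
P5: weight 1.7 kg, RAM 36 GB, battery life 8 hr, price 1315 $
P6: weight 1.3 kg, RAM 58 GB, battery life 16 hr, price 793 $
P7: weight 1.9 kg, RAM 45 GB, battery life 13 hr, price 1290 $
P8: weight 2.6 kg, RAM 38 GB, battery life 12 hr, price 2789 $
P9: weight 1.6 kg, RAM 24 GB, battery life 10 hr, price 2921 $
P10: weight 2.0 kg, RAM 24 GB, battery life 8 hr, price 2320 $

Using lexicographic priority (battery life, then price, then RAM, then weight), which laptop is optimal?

P6

First maximize battery life: best is 16, kept {P1, P6}.
Then minimize price: best is 793, kept {P1, P6}.
Then maximize RAM: best is 58, kept {P6}.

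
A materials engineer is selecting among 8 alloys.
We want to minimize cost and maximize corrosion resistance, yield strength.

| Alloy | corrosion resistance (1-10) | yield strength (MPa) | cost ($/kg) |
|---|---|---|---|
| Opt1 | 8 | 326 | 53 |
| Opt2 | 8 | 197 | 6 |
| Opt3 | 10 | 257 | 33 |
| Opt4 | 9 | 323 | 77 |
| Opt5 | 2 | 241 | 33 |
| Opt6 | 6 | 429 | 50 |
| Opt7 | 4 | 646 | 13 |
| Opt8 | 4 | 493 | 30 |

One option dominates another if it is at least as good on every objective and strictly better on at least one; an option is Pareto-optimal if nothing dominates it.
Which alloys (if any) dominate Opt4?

Opt1: worse on corrosion resistance (8 vs 9).
Opt2: worse on corrosion resistance (8 vs 9).
Opt3: worse on yield strength (257 vs 323).
Opt5: worse on corrosion resistance (2 vs 9).
Opt6: worse on corrosion resistance (6 vs 9).
Opt7: worse on corrosion resistance (4 vs 9).
Opt8: worse on corrosion resistance (4 vs 9).
No option dominates Opt4.

none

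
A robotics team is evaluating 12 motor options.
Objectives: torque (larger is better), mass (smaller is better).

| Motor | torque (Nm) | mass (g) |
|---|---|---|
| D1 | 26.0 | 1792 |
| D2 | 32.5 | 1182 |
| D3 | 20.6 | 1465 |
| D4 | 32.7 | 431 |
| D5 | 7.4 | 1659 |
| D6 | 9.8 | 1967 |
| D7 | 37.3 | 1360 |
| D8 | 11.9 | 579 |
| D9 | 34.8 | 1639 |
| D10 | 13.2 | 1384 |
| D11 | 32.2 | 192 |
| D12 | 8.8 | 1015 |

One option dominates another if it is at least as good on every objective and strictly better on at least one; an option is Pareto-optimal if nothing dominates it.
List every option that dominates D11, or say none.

none

D1: worse on torque (26.0 vs 32.2).
D2: worse on mass (1182 vs 192).
D3: worse on torque (20.6 vs 32.2).
D4: worse on mass (431 vs 192).
D5: worse on torque (7.4 vs 32.2).
D6: worse on torque (9.8 vs 32.2).
D7: worse on mass (1360 vs 192).
D8: worse on torque (11.9 vs 32.2).
D9: worse on mass (1639 vs 192).
D10: worse on torque (13.2 vs 32.2).
D12: worse on torque (8.8 vs 32.2).
No option dominates D11.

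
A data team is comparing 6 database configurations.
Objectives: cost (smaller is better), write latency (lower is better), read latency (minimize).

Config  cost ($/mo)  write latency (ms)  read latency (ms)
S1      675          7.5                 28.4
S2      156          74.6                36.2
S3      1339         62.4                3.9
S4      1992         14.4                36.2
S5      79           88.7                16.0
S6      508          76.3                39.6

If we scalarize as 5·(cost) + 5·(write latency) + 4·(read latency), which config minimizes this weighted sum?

S1: 5·675 + 5·7.5 + 4·28.4 = 3526.1
S2: 5·156 + 5·74.6 + 4·36.2 = 1297.8
S3: 5·1339 + 5·62.4 + 4·3.9 = 7022.6
S4: 5·1992 + 5·14.4 + 4·36.2 = 10176.8
S5: 5·79 + 5·88.7 + 4·16.0 = 902.5
S6: 5·508 + 5·76.3 + 4·39.6 = 3079.9
Lowest: S5 at 902.5.

S5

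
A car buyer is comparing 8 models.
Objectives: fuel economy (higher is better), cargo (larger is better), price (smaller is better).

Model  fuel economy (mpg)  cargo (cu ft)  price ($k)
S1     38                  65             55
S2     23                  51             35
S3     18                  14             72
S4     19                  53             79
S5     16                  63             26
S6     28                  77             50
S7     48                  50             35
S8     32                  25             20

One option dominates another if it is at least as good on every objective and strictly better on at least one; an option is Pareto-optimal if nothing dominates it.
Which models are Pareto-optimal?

S1: not dominated.
S2: not dominated.
S3: dominated by S1 (fuel economy 38≥18, cargo 65≥14, price 55≤72).
S4: dominated by S1 (fuel economy 38≥19, cargo 65≥53, price 55≤79).
S5: not dominated.
S6: not dominated (best cargo).
S7: not dominated (best fuel economy).
S8: not dominated (best price).

S1, S2, S5, S6, S7, S8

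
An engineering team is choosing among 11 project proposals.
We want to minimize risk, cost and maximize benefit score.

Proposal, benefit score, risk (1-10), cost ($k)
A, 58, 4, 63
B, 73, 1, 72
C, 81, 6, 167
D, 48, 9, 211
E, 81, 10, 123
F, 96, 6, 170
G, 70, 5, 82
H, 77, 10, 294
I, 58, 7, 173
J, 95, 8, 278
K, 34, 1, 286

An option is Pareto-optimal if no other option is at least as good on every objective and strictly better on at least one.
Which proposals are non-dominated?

A, B, C, E, F

A: not dominated (best cost).
B: not dominated.
C: not dominated.
D: dominated by A (benefit score 58≥48, risk 4≤9, cost 63≤211).
E: not dominated.
F: not dominated (best benefit score).
G: dominated by B (benefit score 73≥70, risk 1≤5, cost 72≤82).
H: dominated by C (benefit score 81≥77, risk 6≤10, cost 167≤294).
I: dominated by A (benefit score 58≥58, risk 4≤7, cost 63≤173).
J: dominated by F (benefit score 96≥95, risk 6≤8, cost 170≤278).
K: dominated by B (benefit score 73≥34, risk 1≤1, cost 72≤286).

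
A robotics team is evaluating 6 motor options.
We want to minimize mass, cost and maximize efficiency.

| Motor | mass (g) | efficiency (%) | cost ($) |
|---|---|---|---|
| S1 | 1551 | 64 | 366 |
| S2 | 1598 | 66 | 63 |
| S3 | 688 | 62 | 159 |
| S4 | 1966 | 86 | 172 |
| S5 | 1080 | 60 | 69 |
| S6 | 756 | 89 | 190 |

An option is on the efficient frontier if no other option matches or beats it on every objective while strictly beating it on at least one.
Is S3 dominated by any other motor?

S1: worse on mass (1551 vs 688).
S2: worse on mass (1598 vs 688).
S4: worse on mass (1966 vs 688).
S5: worse on mass (1080 vs 688).
S6: worse on mass (756 vs 688).
No option is at least as good as S3 on every objective and strictly better on one.

No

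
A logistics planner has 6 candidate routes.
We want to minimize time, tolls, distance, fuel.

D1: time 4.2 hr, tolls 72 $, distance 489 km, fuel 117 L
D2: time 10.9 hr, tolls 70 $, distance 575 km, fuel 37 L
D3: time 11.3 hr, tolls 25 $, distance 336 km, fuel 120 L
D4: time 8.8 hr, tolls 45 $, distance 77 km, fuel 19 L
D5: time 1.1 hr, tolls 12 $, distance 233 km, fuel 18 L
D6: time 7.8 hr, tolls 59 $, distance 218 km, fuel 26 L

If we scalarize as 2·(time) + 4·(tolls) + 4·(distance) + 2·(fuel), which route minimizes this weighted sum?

D4

D1: 2·4.2 + 4·72 + 4·489 + 2·117 = 2486.4
D2: 2·10.9 + 4·70 + 4·575 + 2·37 = 2675.8
D3: 2·11.3 + 4·25 + 4·336 + 2·120 = 1706.6
D4: 2·8.8 + 4·45 + 4·77 + 2·19 = 543.6
D5: 2·1.1 + 4·12 + 4·233 + 2·18 = 1018.2
D6: 2·7.8 + 4·59 + 4·218 + 2·26 = 1175.6
Lowest: D4 at 543.6.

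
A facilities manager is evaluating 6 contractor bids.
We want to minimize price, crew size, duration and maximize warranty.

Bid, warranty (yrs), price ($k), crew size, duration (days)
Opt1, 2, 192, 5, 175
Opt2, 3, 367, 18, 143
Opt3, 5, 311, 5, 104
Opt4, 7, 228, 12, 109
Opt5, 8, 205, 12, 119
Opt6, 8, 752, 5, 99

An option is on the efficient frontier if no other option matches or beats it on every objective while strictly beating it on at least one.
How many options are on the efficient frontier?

Opt1: not dominated (best price).
Opt2: dominated by Opt3 (warranty 5≥3, price 311≤367, crew size 5≤18, duration 104≤143).
Opt3: not dominated.
Opt4: not dominated.
Opt5: not dominated.
Opt6: not dominated (best duration).
Pareto-optimal: Opt1, Opt3, Opt4, Opt5, Opt6 → 5.

5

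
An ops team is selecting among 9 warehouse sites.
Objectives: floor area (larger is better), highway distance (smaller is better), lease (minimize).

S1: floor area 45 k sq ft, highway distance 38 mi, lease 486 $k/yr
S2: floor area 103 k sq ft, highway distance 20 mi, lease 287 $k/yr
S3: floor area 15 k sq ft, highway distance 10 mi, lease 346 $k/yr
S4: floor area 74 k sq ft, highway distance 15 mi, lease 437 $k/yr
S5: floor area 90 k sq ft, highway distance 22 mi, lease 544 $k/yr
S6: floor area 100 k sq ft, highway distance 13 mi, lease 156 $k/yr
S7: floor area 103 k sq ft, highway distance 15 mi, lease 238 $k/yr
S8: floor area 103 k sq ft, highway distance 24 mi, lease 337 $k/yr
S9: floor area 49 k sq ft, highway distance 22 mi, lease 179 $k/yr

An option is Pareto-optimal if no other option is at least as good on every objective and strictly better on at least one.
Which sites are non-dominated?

S1: dominated by S2 (floor area 103≥45, highway distance 20≤38, lease 287≤486).
S2: dominated by S7 (floor area 103≥103, highway distance 15≤20, lease 238≤287).
S3: not dominated (best highway distance).
S4: dominated by S6 (floor area 100≥74, highway distance 13≤15, lease 156≤437).
S5: dominated by S2 (floor area 103≥90, highway distance 20≤22, lease 287≤544).
S6: not dominated (best lease).
S7: not dominated.
S8: dominated by S2 (floor area 103≥103, highway distance 20≤24, lease 287≤337).
S9: dominated by S6 (floor area 100≥49, highway distance 13≤22, lease 156≤179).

S3, S6, S7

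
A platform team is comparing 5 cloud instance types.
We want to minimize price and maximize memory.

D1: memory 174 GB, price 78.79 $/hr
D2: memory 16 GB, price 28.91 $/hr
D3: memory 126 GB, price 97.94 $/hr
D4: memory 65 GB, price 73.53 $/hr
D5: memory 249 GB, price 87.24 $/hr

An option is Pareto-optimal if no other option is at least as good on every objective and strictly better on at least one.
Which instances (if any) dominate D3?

D1, D5

D1: memory 174≥126, price 78.79≤97.94 — dominates D3.
D5: memory 249≥126, price 87.24≤97.94 — dominates D3.
Others (D2, D4) are each worse than D3 on at least one objective.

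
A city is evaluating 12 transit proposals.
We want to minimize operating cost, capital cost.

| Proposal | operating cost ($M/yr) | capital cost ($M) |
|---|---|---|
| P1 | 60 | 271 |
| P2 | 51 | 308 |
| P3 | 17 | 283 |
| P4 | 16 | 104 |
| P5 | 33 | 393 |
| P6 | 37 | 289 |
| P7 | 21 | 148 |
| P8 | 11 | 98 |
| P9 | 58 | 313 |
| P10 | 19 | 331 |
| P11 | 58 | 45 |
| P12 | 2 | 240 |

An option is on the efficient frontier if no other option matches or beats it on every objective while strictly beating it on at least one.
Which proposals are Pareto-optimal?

P8, P11, P12

P1: dominated by P4 (operating cost 16≤60, capital cost 104≤271).
P2: dominated by P3 (operating cost 17≤51, capital cost 283≤308).
P3: dominated by P4 (operating cost 16≤17, capital cost 104≤283).
P4: dominated by P8 (operating cost 11≤16, capital cost 98≤104).
P5: dominated by P3 (operating cost 17≤33, capital cost 283≤393).
P6: dominated by P3 (operating cost 17≤37, capital cost 283≤289).
P7: dominated by P4 (operating cost 16≤21, capital cost 104≤148).
P8: not dominated.
P9: dominated by P2 (operating cost 51≤58, capital cost 308≤313).
P10: dominated by P3 (operating cost 17≤19, capital cost 283≤331).
P11: not dominated (best capital cost).
P12: not dominated (best operating cost).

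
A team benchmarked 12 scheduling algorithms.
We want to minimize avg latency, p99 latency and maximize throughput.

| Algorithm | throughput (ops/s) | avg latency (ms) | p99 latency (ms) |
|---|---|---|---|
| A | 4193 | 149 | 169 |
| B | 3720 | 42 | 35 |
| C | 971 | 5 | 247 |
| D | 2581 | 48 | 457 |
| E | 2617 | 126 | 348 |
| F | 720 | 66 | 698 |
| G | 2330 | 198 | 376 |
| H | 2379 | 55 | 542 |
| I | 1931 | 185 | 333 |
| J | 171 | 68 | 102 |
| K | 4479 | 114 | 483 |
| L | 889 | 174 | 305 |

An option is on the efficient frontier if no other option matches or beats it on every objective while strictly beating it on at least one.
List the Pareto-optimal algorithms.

A, B, C, K

A: not dominated.
B: not dominated (best p99 latency).
C: not dominated (best avg latency).
D: dominated by B (throughput 3720≥2581, avg latency 42≤48, p99 latency 35≤457).
E: dominated by B (throughput 3720≥2617, avg latency 42≤126, p99 latency 35≤348).
F: dominated by B (throughput 3720≥720, avg latency 42≤66, p99 latency 35≤698).
G: dominated by A (throughput 4193≥2330, avg latency 149≤198, p99 latency 169≤376).
H: dominated by B (throughput 3720≥2379, avg latency 42≤55, p99 latency 35≤542).
I: dominated by A (throughput 4193≥1931, avg latency 149≤185, p99 latency 169≤333).
J: dominated by B (throughput 3720≥171, avg latency 42≤68, p99 latency 35≤102).
K: not dominated (best throughput).
L: dominated by A (throughput 4193≥889, avg latency 149≤174, p99 latency 169≤305).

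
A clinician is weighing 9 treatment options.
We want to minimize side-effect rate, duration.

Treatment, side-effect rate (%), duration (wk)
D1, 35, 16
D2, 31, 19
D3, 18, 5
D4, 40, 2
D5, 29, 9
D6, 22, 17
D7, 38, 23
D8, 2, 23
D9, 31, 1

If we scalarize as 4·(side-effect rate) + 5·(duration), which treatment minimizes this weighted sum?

D3

D1: 4·35 + 5·16 = 220
D2: 4·31 + 5·19 = 219
D3: 4·18 + 5·5 = 97
D4: 4·40 + 5·2 = 170
D5: 4·29 + 5·9 = 161
D6: 4·22 + 5·17 = 173
D7: 4·38 + 5·23 = 267
D8: 4·2 + 5·23 = 123
D9: 4·31 + 5·1 = 129
Lowest: D3 at 97.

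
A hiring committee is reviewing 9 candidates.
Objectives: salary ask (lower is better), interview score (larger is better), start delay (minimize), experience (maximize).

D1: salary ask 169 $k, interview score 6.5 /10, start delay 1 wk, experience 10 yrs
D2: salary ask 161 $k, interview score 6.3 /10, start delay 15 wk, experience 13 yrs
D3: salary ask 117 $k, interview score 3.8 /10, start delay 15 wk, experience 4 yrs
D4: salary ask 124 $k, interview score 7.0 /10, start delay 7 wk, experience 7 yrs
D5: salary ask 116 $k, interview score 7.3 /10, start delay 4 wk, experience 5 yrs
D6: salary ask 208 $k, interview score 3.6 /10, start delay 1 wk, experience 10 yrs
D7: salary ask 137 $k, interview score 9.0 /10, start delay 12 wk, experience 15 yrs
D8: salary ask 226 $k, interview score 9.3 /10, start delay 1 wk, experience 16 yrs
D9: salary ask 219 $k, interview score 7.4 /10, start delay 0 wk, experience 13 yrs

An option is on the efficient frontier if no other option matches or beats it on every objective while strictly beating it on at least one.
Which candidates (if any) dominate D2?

D7

D7: salary ask 137≤161, interview score 9.0≥6.3, start delay 12≤15, experience 15≥13 — dominates D2.
Others (D1, D3, D4, D5, D6, D8, D9) are each worse than D2 on at least one objective.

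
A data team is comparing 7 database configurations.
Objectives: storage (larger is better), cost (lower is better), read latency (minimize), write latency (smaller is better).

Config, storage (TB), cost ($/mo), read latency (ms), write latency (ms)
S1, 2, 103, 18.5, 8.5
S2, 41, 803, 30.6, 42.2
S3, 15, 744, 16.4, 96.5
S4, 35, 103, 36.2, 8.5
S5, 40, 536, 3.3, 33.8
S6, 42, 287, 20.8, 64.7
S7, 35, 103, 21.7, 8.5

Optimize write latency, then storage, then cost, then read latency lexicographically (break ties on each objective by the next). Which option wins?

S7

First minimize write latency: best is 8.5, kept {S1, S4, S7}.
Then maximize storage: best is 35, kept {S4, S7}.
Then minimize cost: best is 103, kept {S4, S7}.
Then minimize read latency: best is 21.7, kept {S7}.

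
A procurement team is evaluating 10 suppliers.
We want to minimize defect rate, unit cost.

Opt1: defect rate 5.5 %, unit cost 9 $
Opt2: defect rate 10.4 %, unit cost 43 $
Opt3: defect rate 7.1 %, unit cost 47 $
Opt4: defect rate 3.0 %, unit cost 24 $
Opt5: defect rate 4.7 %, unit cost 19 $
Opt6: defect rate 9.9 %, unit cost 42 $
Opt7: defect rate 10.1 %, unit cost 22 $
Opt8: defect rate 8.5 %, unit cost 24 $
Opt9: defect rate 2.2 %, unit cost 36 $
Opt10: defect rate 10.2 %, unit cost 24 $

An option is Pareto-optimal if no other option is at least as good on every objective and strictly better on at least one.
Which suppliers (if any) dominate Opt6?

Opt1: defect rate 5.5≤9.9, unit cost 9≤42 — dominates Opt6.
Opt4: defect rate 3.0≤9.9, unit cost 24≤42 — dominates Opt6.
Opt5: defect rate 4.7≤9.9, unit cost 19≤42 — dominates Opt6.
Opt8: defect rate 8.5≤9.9, unit cost 24≤42 — dominates Opt6.
Opt9: defect rate 2.2≤9.9, unit cost 36≤42 — dominates Opt6.
Others (Opt2, Opt3, Opt7, Opt10) are each worse than Opt6 on at least one objective.

Opt1, Opt4, Opt5, Opt8, Opt9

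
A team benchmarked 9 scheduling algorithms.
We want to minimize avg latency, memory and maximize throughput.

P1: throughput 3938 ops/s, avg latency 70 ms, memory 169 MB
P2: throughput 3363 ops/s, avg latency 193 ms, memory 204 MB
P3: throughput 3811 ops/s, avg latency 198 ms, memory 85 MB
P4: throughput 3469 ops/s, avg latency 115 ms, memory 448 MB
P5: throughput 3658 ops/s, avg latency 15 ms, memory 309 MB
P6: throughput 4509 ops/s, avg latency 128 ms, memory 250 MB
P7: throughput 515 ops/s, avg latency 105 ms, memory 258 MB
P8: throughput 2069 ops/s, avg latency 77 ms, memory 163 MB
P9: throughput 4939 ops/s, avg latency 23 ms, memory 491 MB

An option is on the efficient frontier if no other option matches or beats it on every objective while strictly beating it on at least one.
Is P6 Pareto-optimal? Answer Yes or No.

Yes

P1: worse on throughput (3938 vs 4509).
P2: worse on throughput (3363 vs 4509).
P3: worse on throughput (3811 vs 4509).
P4: worse on throughput (3469 vs 4509).
P5: worse on throughput (3658 vs 4509).
P7: worse on throughput (515 vs 4509).
P8: worse on throughput (2069 vs 4509).
P9: worse on memory (491 vs 250).
No option is at least as good as P6 on every objective and strictly better on one.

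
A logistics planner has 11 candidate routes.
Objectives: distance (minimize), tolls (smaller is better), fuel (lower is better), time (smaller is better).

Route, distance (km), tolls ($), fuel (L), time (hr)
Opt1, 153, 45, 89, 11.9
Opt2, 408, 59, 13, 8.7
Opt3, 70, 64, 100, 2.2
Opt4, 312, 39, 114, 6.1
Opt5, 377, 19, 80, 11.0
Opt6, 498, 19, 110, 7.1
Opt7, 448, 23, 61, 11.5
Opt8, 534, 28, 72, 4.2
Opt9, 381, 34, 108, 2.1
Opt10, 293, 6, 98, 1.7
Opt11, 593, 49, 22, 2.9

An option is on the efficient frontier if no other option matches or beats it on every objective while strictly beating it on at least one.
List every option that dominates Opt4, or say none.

Opt10

Opt10: distance 293≤312, tolls 6≤39, fuel 98≤114, time 1.7≤6.1 — dominates Opt4.
Others (Opt1, Opt2, Opt3, Opt5, Opt6, Opt7, Opt8, Opt9, Opt11) are each worse than Opt4 on at least one objective.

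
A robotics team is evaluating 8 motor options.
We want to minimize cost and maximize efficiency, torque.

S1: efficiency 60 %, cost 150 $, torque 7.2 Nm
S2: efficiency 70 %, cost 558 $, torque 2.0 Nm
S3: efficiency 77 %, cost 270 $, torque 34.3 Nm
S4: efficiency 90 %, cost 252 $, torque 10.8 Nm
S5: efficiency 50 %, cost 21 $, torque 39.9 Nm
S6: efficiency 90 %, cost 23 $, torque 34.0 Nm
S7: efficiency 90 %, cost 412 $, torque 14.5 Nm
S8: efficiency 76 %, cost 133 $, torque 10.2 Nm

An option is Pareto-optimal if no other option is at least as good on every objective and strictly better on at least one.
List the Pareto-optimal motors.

S3, S5, S6

S1: dominated by S6 (efficiency 90≥60, cost 23≤150, torque 34.0≥7.2).
S2: dominated by S3 (efficiency 77≥70, cost 270≤558, torque 34.3≥2.0).
S3: not dominated.
S4: dominated by S6 (efficiency 90≥90, cost 23≤252, torque 34.0≥10.8).
S5: not dominated (best cost).
S6: not dominated.
S7: dominated by S6 (efficiency 90≥90, cost 23≤412, torque 34.0≥14.5).
S8: dominated by S6 (efficiency 90≥76, cost 23≤133, torque 34.0≥10.2).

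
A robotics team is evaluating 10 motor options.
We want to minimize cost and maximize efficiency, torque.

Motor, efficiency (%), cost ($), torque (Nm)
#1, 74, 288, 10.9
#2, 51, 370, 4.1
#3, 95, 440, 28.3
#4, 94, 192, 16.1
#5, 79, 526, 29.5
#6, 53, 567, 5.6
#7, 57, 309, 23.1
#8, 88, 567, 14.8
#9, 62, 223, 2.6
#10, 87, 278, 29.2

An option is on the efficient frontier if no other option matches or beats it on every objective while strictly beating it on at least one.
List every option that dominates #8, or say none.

#3: efficiency 95≥88, cost 440≤567, torque 28.3≥14.8 — dominates #8.
#4: efficiency 94≥88, cost 192≤567, torque 16.1≥14.8 — dominates #8.
Others (#1, #2, #5, #6, #7, #9, #10) are each worse than #8 on at least one objective.

#3, #4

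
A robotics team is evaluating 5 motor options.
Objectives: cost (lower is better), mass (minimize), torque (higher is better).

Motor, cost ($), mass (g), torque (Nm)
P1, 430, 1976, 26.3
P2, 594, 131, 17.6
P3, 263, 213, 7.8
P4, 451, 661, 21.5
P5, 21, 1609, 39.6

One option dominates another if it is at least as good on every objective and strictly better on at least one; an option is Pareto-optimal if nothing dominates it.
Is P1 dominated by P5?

Yes

P5 vs P1: cost 21≤430, mass 1609≤1976, torque 39.6≥26.3 — P5 is at least as good on every objective with at least one strict improvement.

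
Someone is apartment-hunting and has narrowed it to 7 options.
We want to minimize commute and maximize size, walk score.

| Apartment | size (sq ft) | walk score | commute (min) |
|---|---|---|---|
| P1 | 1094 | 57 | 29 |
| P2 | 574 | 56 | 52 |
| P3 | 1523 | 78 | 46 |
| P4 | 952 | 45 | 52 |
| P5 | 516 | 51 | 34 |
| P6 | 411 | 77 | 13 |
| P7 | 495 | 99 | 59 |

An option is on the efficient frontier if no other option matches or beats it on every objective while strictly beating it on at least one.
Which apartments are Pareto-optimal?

P1: not dominated.
P2: dominated by P1 (size 1094≥574, walk score 57≥56, commute 29≤52).
P3: not dominated (best size).
P4: dominated by P1 (size 1094≥952, walk score 57≥45, commute 29≤52).
P5: dominated by P1 (size 1094≥516, walk score 57≥51, commute 29≤34).
P6: not dominated (best commute).
P7: not dominated (best walk score).

P1, P3, P6, P7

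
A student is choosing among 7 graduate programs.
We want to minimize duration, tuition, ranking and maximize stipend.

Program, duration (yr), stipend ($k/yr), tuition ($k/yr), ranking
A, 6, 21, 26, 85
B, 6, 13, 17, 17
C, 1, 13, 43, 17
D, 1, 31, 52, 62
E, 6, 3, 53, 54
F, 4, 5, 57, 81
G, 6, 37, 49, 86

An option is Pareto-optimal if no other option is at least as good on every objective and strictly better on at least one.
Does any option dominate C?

No

A: worse on duration (6 vs 1).
B: worse on duration (6 vs 1).
D: worse on tuition (52 vs 43).
E: worse on duration (6 vs 1).
F: worse on duration (4 vs 1).
G: worse on duration (6 vs 1).
No option is at least as good as C on every objective and strictly better on one.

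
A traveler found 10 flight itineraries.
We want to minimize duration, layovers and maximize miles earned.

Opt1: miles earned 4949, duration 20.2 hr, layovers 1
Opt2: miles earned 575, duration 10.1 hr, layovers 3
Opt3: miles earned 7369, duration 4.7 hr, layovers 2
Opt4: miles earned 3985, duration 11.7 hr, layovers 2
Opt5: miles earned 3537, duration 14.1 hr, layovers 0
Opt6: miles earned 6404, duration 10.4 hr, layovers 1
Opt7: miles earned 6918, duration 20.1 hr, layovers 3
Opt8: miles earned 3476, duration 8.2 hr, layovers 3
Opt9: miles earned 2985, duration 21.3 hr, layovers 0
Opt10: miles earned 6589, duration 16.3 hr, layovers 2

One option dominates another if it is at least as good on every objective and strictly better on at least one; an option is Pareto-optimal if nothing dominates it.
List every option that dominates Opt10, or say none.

Opt3

Opt3: miles earned 7369≥6589, duration 4.7≤16.3, layovers 2≤2 — dominates Opt10.
Others (Opt1, Opt2, Opt4, Opt5, Opt6, Opt7, Opt8, Opt9) are each worse than Opt10 on at least one objective.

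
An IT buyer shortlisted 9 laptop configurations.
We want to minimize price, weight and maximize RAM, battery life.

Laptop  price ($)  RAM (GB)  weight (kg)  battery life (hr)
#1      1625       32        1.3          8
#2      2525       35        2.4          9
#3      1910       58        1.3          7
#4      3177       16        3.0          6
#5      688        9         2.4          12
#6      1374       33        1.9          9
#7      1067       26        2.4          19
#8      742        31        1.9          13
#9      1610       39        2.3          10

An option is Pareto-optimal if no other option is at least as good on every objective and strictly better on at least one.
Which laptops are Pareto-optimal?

#1: not dominated.
#2: dominated by #9 (price 1610≤2525, RAM 39≥35, weight 2.3≤2.4, battery life 10≥9).
#3: not dominated (best RAM).
#4: dominated by #1 (price 1625≤3177, RAM 32≥16, weight 1.3≤3.0, battery life 8≥6).
#5: not dominated (best price).
#6: not dominated.
#7: not dominated (best battery life).
#8: not dominated.
#9: not dominated.

#1, #3, #5, #6, #7, #8, #9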